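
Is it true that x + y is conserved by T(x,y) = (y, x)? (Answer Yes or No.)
Yes

Substitute T(x,y) = (y, x) into the expression and compare with the original.

Original: x + y
After applying T: (y) + (x) = x + y

This is identical to the original x + y, so the expression is invariant.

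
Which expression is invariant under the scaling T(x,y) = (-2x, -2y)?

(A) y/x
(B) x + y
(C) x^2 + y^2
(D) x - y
A

Under the uniform scaling T(x,y) = (-2x, -2y):
Substitute the transformed coordinates into each option and compare with the original:
(A) y/x  ->  (-2y)/(-2x) = y/x   [equals y/x: invariant]
(B) x + y  ->  (-2x) + (-2y) = -2x - 2y   [differs from x + y: not invariant]
(C) x^2 + y^2  ->  (-2x)^2 + (-2y)^2 = 4x^2 + 4y^2   [differs from x^2 + y^2: not invariant]
(D) x - y  ->  (-2x) - (-2y) = -2x + 2y   [differs from x - y: not invariant]

Only option (A), y/x, is unchanged by the transformation.
The common factor -2 cancels in a ratio of coordinates, while sums, products and sums of squares pick up factors of -2 or 4.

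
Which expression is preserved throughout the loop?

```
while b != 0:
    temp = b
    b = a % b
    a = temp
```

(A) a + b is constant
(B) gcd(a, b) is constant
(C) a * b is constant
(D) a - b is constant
B

A loop invariant must hold before the first iteration and be re-established by every execution of the body.

(B) gcd(a, b) is constant: One iteration replaces (a, b) by (b, a mod b). Since a mod b = a - q*b for an integer q, any common divisor of a and b divides b and a mod b, and conversely; hence gcd(b, a mod b) = gcd(a, b). For instance (23, 12) -> (12, 11) keeps gcd = 1. At exit b = 0 and a = gcd of the original inputs.

The other options fail:
(A) a + b is constant: e.g. (a, b) = (23, 12) -> (12, 11): the sum goes from 35 to 23.
(C) a * b is constant: e.g. (a, b) = (23, 12) -> (12, 11): the product goes from 276 to 132.
(D) a - b is constant: e.g. (a, b) = (23, 12) -> (12, 11): the difference goes from 11 to 1.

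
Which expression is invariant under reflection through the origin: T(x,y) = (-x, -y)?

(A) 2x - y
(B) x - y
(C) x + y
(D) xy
D

The map is reflection through the origin: T(x,y) = (-x, -y).
Substitute the transformed coordinates into each option and compare with the original:
(A) 2x - y  ->  2(-x) - (-y) = -2x + y   [differs from 2x - y: not invariant]
(B) x - y  ->  (-x) - (-y) = -x + y   [differs from x - y: not invariant]
(C) x + y  ->  (-x) + (-y) = -x - y   [differs from x + y: not invariant]
(D) xy  ->  (-x)(-y) = xy   [equals xy: invariant]

Only option (D), xy, is unchanged by the transformation.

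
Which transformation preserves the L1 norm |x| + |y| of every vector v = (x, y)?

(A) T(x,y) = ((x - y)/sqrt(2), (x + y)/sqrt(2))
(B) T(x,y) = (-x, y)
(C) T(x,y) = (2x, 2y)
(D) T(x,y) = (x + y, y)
B

A transformation preserves a norm if ||T(v)|| = ||v|| for every v; a single vector where the norm changes rules an option out.

(A) T(x,y) = ((x - y)/sqrt(2), (x + y)/sqrt(2)): v = (1, 0) has norm |1| + |0| = 1, but T(v) = (sqrt(2)/2, sqrt(2)/2) has norm sqrt(2) -- not preserved.
(B) T(x,y) = (-x, y): preserves the norm -- it only permutes the coordinates and/or flips signs, which leaves |x| + |y| unchanged.
(C) T(x,y) = (2x, 2y): v = (1, 0) has norm |1| + |0| = 1, but T(v) = (2, 0) has norm 2 -- not preserved.
(D) T(x,y) = (x + y, y): v = (0, 1) has norm |0| + |1| = 1, but T(v) = (1, 1) has norm 2 -- not preserved.

Therefore the answer is (B).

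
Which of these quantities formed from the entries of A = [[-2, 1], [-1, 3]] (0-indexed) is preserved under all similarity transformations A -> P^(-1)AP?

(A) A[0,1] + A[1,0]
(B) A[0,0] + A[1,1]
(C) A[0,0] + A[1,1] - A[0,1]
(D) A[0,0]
B

A[0,0] + A[1,1] is the trace of A. By the cyclic property of the trace, tr(P^(-1)AP) = tr(APP^(-1)) = tr(A), so it is the same for every matrix similar to A.

The other combinations are not similarity invariants. For example, take P = [[1, 1], [0, 1]] (det P = 1), so P^(-1) = [[1, -1], [0, 1]] and
B = P^(-1)AP = [[-1, -3], [-1, 2]].
Evaluating each option on A and on B:
(A) A[0,1] + A[1,0]: 0 for A, -4 for B -> changes
(B) A[0,0] + A[1,1]: 1 for A, 1 for B -> unchanged
(C) A[0,0] + A[1,1] - A[0,1]: 0 for A, 4 for B -> changes
(D) A[0,0]: -2 for A, -1 for B -> changes

Only (B) A[0,0] + A[1,1] = 1 survives (and it does so for every P, not just this one), so it is the invariant.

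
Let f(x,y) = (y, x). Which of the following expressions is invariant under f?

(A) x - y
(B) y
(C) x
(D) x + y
D

For f(x,y) = (y, x):
After applying f: x' = y, y' = x. So x' + y' = y + x = x + y.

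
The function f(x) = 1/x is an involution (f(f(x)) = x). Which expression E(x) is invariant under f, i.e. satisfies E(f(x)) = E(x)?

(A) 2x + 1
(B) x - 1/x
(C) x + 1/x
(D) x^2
C

Replace x by f(x) = 1/x in each option and simplify. As a quick numerical cross-check, also compare E(4) with E(f(4)) = E(1/4).

(A) 2x + 1  ->  2(1/x) + 1 = (x + 2)/x; check: E(4) = 9 but E(1/4) = 3/2.   [not invariant]
(B) x - 1/x  ->  (1/x) - 1/(1/x) = -x + 1/x; check: E(4) = 15/4 but E(1/4) = -15/4.   [not invariant]
(C) x + 1/x  ->  (1/x) + 1/(1/x), which simplifies back to x + 1/x; check: E(4) = 17/4, E(1/4) = 17/4.   [invariant]
(D) x^2  ->  (1/x)^2 = x^(-2); check: E(4) = 16 but E(1/4) = 1/16.   [not invariant]

Only (C) is unchanged. E is symmetric under swapping x with f(x) = 1/x, which is exactly what an involution does.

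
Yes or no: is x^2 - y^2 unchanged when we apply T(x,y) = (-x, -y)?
Yes

Substitute T(x,y) = (-x, -y) into the expression and compare with the original.

Original: x^2 - y^2
After applying T: (-x)^2 - (-y)^2 = x^2 - y^2

This is identical to the original x^2 - y^2, so the expression is invariant.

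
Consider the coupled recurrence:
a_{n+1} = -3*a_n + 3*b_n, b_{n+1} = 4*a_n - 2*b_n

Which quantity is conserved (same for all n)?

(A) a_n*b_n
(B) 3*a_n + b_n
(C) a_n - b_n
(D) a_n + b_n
D

Replace a_n by a_{n+1} = -3*a_n + 3*b_n and b_n by b_{n+1} = 4*a_n - 2*b_n in each option and simplify:
(A) a_n*b_n  ->  (-3*a_n + 3*b_n)*(4*a_n - 2*b_n) = -12*a_n^2 + 18*a_n*b_n - 6*b_n^2   [not conserved]
(B) 3*a_n + b_n  ->  3*(-3*a_n + 3*b_n) + (4*a_n - 2*b_n) = -5*a_n + 7*b_n   [not conserved]
(C) a_n - b_n  ->  (-3*a_n + 3*b_n) - (4*a_n - 2*b_n) = -7*a_n + 5*b_n   [not conserved]
(D) a_n + b_n  ->  (-3*a_n + 3*b_n) + (4*a_n - 2*b_n) = a_n + b_n   [conserved]

Only (D) a_n + b_n returns to itself after one step, so it is the conserved quantity.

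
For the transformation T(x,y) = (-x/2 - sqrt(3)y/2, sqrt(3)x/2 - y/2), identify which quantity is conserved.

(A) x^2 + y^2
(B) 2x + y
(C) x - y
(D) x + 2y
A

An expression E(x,y) is invariant under T if E(T(x,y)) = E(x,y). Here T(x,y) = (-x/2 - sqrt(3)y/2, sqrt(3)x/2 - y/2).
Substitute the transformed coordinates into each option and compare with the original:
(A) x^2 + y^2  ->  (-x/2 - sqrt(3)y/2)^2 + (sqrt(3)x/2 - y/2)^2 = x^2 + y^2   [equals x^2 + y^2: invariant]
(B) 2x + y  ->  2(-x/2 - sqrt(3)y/2) + (sqrt(3)x/2 - y/2) = -x + sqrt(3)x/2 - sqrt(3)y - y/2   [differs from 2x + y: not invariant]
(C) x - y  ->  (-x/2 - sqrt(3)y/2) - (sqrt(3)x/2 - y/2) = -sqrt(3)x/2 - x/2 - sqrt(3)y/2 + y/2   [differs from x - y: not invariant]
(D) x + 2y  ->  (-x/2 - sqrt(3)y/2) + 2(sqrt(3)x/2 - y/2) = -x/2 + sqrt(3)x - y - sqrt(3)y/2   [differs from x + 2y: not invariant]

Only option (A), x^2 + y^2, is unchanged by the transformation.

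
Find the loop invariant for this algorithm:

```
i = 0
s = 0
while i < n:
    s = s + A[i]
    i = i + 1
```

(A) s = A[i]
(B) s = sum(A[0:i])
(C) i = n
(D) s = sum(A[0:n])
B

A loop invariant must hold before the first iteration and be re-established by every execution of the body.

(B) s = sum(A[0:i]): Initially i = 0 and s = 0 = sum of the empty slice A[0:0]. If s = sum(A[0:i]) holds at the top of an iteration, the body sets s to sum(A[0:i]) + A[i] = sum(A[0:i+1]) and then i to i+1, so s = sum(A[0:i]) holds again. At exit i = n, giving s = sum(A[0:n]).

The other options fail:
(A) s = A[i]: after the first iteration s = A[0] but i = 1, so s = A[i] compares s with the wrong element (and fails in general).
(C) i = n: false initially (i = 0); it is the exit condition, not an invariant.
(D) s = sum(A[0:n]): false before the loop (s = 0, not the full sum) -- it only becomes true at exit.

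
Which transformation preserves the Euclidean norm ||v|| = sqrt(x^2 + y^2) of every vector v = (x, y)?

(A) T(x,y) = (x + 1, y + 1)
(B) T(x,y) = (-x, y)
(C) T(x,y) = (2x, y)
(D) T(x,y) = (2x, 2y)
B

A transformation preserves a norm if ||T(v)|| = ||v|| for every v; a single vector where the norm changes rules an option out.

(A) T(x,y) = (x + 1, y + 1): v = (1, 0) has norm sqrt((1)^2 + (0)^2) = 1, but T(v) = (2, 1) has norm sqrt(5) -- not preserved.
(B) T(x,y) = (-x, y): preserves the norm -- it is an orthogonal map (a rotation/reflection), and (-x)^2 + (y)^2 simplifies to x^2 + y^2.
(C) T(x,y) = (2x, y): v = (1, 0) has norm sqrt((1)^2 + (0)^2) = 1, but T(v) = (2, 0) has norm 2 -- not preserved.
(D) T(x,y) = (2x, 2y): v = (1, 0) has norm sqrt((1)^2 + (0)^2) = 1, but T(v) = (2, 0) has norm 2 -- not preserved.

Therefore the answer is (B).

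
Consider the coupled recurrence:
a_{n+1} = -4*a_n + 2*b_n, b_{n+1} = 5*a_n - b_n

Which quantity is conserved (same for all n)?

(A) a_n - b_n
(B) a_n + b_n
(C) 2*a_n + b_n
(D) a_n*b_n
B

Replace a_n by a_{n+1} = -4*a_n + 2*b_n and b_n by b_{n+1} = 5*a_n - b_n in each option and simplify:
(A) a_n - b_n  ->  (-4*a_n + 2*b_n) - (5*a_n - b_n) = -9*a_n + 3*b_n   [not conserved]
(B) a_n + b_n  ->  (-4*a_n + 2*b_n) + (5*a_n - b_n) = a_n + b_n   [conserved]
(C) 2*a_n + b_n  ->  2*(-4*a_n + 2*b_n) + (5*a_n - b_n) = -3*a_n + 3*b_n   [not conserved]
(D) a_n*b_n  ->  (-4*a_n + 2*b_n)*(5*a_n - b_n) = -20*a_n^2 + 14*a_n*b_n - 2*b_n^2   [not conserved]

Only (B) a_n + b_n returns to itself after one step, so it is the conserved quantity.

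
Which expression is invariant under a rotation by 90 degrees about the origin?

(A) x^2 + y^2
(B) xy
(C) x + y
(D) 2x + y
A

A rotation by 90 degrees sends (x, y) to (-y, x).
Substitute the transformed coordinates into each option and compare with the original:
(A) x^2 + y^2  ->  (-y)^2 + (x)^2 = x^2 + y^2   [equals x^2 + y^2: invariant]
(B) xy  ->  (-y)(x) = -xy   [differs from xy: not invariant]
(C) x + y  ->  (-y) + (x) = x - y   [differs from x + y: not invariant]
(D) 2x + y  ->  2(-y) + (x) = x - 2y   [differs from 2x + y: not invariant]

Only option (A), x^2 + y^2, is unchanged by the transformation.
Geometrically, x^2 + y^2 is the squared distance from the origin, which every rotation about the origin preserves.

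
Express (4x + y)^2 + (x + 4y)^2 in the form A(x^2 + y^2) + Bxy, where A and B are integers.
17(x^2 + y^2) + 16xy

Expanding: (4x + y)^2 = 16x^2 + 8xy + y^2
(x + 4y)^2 = x^2 + 8xy + 16y^2
Sum = (16+1)(x^2+y^2) + 16xy = 17(x^2 + y^2) + 16xy
This is symmetric in x and y.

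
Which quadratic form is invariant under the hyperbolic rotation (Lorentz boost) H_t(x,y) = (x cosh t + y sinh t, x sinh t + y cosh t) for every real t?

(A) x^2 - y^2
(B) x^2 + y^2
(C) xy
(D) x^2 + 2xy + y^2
A

Write x' = x cosh t + y sinh t, y' = x sinh t + y cosh t and substitute into each option:
(A) x^2 - y^2: (x cosh t + y sinh t)^2 - (x sinh t + y cosh t)^2 = x^2(cosh^2 t - sinh^2 t) + 2xy(cosh t sinh t - sinh t cosh t) + y^2(sinh^2 t - cosh^2 t) = x^2 - y^2   [invariant, using cosh^2 t - sinh^2 t = 1]
(B) x^2 + y^2: (x cosh t + y sinh t)^2 + (x sinh t + y cosh t)^2 = (x^2 + y^2)(cosh^2 t + sinh^2 t) + 4xy sinh t cosh t = (x^2 + y^2) cosh 2t + 2xy sinh 2t   [not invariant for t != 0]
(C) xy: (x cosh t + y sinh t)(x sinh t + y cosh t) = xy(cosh^2 t + sinh^2 t) + (x^2 + y^2) sinh t cosh t = xy cosh 2t + (x^2 + y^2)(sinh 2t)/2   [not invariant for t != 0]
(D) x^2 + 2xy + y^2: (x' + y')^2 with x' + y' = (x + y)(cosh t + sinh t) = (x + y)e^t, so it becomes (x + y)^2 e^(2t)   [not invariant for t != 0]

Only (A) x^2 - y^2 is unchanged; it is the Minkowski form preserved by Lorentz boosts, just as x^2 + y^2 is preserved by ordinary rotations.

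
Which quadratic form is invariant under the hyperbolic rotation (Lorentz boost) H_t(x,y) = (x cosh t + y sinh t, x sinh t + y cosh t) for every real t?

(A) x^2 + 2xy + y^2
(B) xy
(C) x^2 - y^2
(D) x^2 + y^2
C

Write x' = x cosh t + y sinh t, y' = x sinh t + y cosh t and substitute into each option:
(A) x^2 + 2xy + y^2: (x' + y')^2 with x' + y' = (x + y)(cosh t + sinh t) = (x + y)e^t, so it becomes (x + y)^2 e^(2t)   [not invariant for t != 0]
(B) xy: (x cosh t + y sinh t)(x sinh t + y cosh t) = xy(cosh^2 t + sinh^2 t) + (x^2 + y^2) sinh t cosh t = xy cosh 2t + (x^2 + y^2)(sinh 2t)/2   [not invariant for t != 0]
(C) x^2 - y^2: (x cosh t + y sinh t)^2 - (x sinh t + y cosh t)^2 = x^2(cosh^2 t - sinh^2 t) + 2xy(cosh t sinh t - sinh t cosh t) + y^2(sinh^2 t - cosh^2 t) = x^2 - y^2   [invariant, using cosh^2 t - sinh^2 t = 1]
(D) x^2 + y^2: (x cosh t + y sinh t)^2 + (x sinh t + y cosh t)^2 = (x^2 + y^2)(cosh^2 t + sinh^2 t) + 4xy sinh t cosh t = (x^2 + y^2) cosh 2t + 2xy sinh 2t   [not invariant for t != 0]

Only (C) x^2 - y^2 is unchanged; it is the Minkowski form preserved by Lorentz boosts, just as x^2 + y^2 is preserved by ordinary rotations.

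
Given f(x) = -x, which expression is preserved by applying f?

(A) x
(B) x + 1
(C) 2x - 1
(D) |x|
D

For f(x) = -x:
Applying f replaces x by -x. Since |-x| = |x|, the absolute value is unchanged by f, whereas x -> -x, 2x - 1 -> -2x - 1 and x + 1 -> -x + 1 all change.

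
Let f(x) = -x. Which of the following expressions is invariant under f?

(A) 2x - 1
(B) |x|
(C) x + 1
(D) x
B

For f(x) = -x:
Applying f replaces x by -x. Since |-x| = |x|, the absolute value is unchanged by f, whereas x -> -x, 2x - 1 -> -2x - 1 and x + 1 -> -x + 1 all change.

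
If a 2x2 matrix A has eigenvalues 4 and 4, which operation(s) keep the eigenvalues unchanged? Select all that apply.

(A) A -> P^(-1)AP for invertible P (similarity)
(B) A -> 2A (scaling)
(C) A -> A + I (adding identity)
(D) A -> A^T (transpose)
A and D

Eigenvalues are preserved by:
1. Similarity transformations: A -> P^(-1)AP (same characteristic polynomial)
2. Transpose: A^T has the same eigenvalues as A

Eigenvalues are NOT preserved by:
- Adding identity: eigenvalues become 4+1, 4+1
- Scaling: eigenvalues become 8, 8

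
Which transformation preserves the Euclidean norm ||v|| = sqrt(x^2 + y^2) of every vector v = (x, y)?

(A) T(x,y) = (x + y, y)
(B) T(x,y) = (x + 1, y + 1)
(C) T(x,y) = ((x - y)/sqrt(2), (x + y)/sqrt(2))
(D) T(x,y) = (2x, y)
C

A transformation preserves a norm if ||T(v)|| = ||v|| for every v; a single vector where the norm changes rules an option out.

(A) T(x,y) = (x + y, y): v = (0, 1) has norm sqrt((0)^2 + (1)^2) = 1, but T(v) = (1, 1) has norm sqrt(2) -- not preserved.
(B) T(x,y) = (x + 1, y + 1): v = (1, 0) has norm sqrt((1)^2 + (0)^2) = 1, but T(v) = (2, 1) has norm sqrt(5) -- not preserved.
(C) T(x,y) = ((x - y)/sqrt(2), (x + y)/sqrt(2)): preserves the norm -- it is an orthogonal map (a rotation/reflection), and (sqrt(2)(x - y)/2)^2 + (sqrt(2)(x + y)/2)^2 simplifies to x^2 + y^2.
(D) T(x,y) = (2x, y): v = (1, 0) has norm sqrt((1)^2 + (0)^2) = 1, but T(v) = (2, 0) has norm 2 -- not preserved.

Therefore the answer is (C).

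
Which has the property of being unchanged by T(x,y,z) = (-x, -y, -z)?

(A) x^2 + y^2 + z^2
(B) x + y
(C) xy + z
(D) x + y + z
A

Apply T(x,y,z) = (-x, -y, -z) to each option, i.e. replace (x, y, z) by the transformed coordinates.
Substitute the transformed coordinates into each option and compare with the original:
(A) x^2 + y^2 + z^2  ->  (-x)^2 + (-y)^2 + (-z)^2 = x^2 + y^2 + z^2   [equals x^2 + y^2 + z^2: invariant]
(B) x + y  ->  (-x) + (-y) = -x - y   [differs from x + y: not invariant]
(C) xy + z  ->  (-x)(-y) + (-z) = xy - z   [differs from xy + z: not invariant]
(D) x + y + z  ->  (-x) + (-y) + (-z) = -x - y - z   [differs from x + y + z: not invariant]

Only option (A), x^2 + y^2 + z^2, is unchanged by the transformation.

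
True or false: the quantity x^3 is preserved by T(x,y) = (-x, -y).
False

Substitute T(x,y) = (-x, -y) into the expression and compare with the original.

Original: x^3
After applying T: (-x)^3 = -x^3

This differs from the original x^3 (difference: -2x^3), so the expression is NOT invariant.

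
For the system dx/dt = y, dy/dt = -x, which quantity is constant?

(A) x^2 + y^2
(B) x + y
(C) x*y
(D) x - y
A

A first integral I satisfies dI/dt = 0 along every solution. Differentiate each option and use the equation of motion:
(A) d/dt[x^2 + y^2] = 2x*dx/dt + 2y*dy/dt = 2x*y + 2y*(-x) = 0
(B) d/dt[x + y] = y + (-x) = y - x, not identically 0
(C) d/dt[x*y] = (dx/dt)y + x(dy/dt) = y^2 - x^2, not identically 0
(D) d/dt[x - y] = y - (-x) = x + y, not identically 0

Only (A) has zero time-derivative. So x^2 + y^2 (the squared radius; trajectories are circles) is the conserved quantity.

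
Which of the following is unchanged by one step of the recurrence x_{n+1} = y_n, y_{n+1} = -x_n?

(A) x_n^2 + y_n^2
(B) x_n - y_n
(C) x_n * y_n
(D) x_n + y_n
A

For the recurrence x_{n+1} = y_n, y_{n+1} = -x_n:

x_{n+1}^2 + y_{n+1}^2 = y_n^2 + (-x_n)^2 = x_n^2 + y_n^2
The sum of squares is conserved (like energy in a harmonic oscillator).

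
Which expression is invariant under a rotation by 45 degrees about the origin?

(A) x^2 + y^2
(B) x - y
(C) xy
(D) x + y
A

A rotation by 45 degrees sends (x, y) to (sqrt(2)x/2 - sqrt(2)y/2, sqrt(2)x/2 + sqrt(2)y/2).
Substitute the transformed coordinates into each option and compare with the original:
(A) x^2 + y^2  ->  (sqrt(2)x/2 - sqrt(2)y/2)^2 + (sqrt(2)x/2 + sqrt(2)y/2)^2 = x^2 + y^2   [equals x^2 + y^2: invariant]
(B) x - y  ->  (sqrt(2)x/2 - sqrt(2)y/2) - (sqrt(2)x/2 + sqrt(2)y/2) = -sqrt(2)y   [differs from x - y: not invariant]
(C) xy  ->  (sqrt(2)x/2 - sqrt(2)y/2)(sqrt(2)x/2 + sqrt(2)y/2) = x^2/2 - y^2/2   [differs from xy: not invariant]
(D) x + y  ->  (sqrt(2)x/2 - sqrt(2)y/2) + (sqrt(2)x/2 + sqrt(2)y/2) = sqrt(2)x   [differs from x + y: not invariant]

Only option (A), x^2 + y^2, is unchanged by the transformation.
Geometrically, x^2 + y^2 is the squared distance from the origin, which every rotation about the origin preserves.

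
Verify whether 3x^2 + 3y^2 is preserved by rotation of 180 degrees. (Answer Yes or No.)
Yes

Applying rotation by 180 degrees: x' = x*cos(180 degrees) - y*sin(180 degrees) = -x, y' = x*sin(180 degrees) + y*cos(180 degrees) = -y

Substituting into 3x^2 + 3y^2:
3(-x)^2 + 3(-y)^2
= 3x^2 + 3y^2

This equals the original expression 3x^2 + 3y^2, so it IS invariant.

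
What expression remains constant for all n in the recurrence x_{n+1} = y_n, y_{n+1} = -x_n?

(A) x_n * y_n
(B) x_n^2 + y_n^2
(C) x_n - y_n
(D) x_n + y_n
B

For the recurrence x_{n+1} = y_n, y_{n+1} = -x_n:

x_{n+1}^2 + y_{n+1}^2 = y_n^2 + (-x_n)^2 = x_n^2 + y_n^2
The sum of squares is conserved (like energy in a harmonic oscillator).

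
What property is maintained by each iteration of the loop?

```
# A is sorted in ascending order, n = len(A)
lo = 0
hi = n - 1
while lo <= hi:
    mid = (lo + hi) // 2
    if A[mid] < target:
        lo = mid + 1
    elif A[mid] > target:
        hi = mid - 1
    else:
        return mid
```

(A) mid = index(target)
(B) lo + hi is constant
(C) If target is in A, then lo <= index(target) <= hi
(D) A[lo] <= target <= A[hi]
C

A loop invariant must hold before the first iteration and be re-established by every execution of the body.

(C) If target is in A, then lo <= index(target) <= hi: Before the loop [lo, hi] = [0, n-1] covers every index. When A[mid] < target, sortedness puts target strictly to the right of mid, so setting lo = mid + 1 keeps index(target) in [lo, hi]; symmetrically for hi = mid - 1. Hence 'if target is in A then lo <= index(target) <= hi' holds after every iteration, and when lo > hi it proves target is absent.

The other options fail:
(A) mid = index(target): mid is just the current probe; it equals index(target) only on the iteration that returns.
(B) lo + hi is constant: each iteration moves exactly one of lo, hi, so lo + hi changes (e.g. 0 + (n-1) becomes (mid+1) + (n-1)).
(D) A[lo] <= target <= A[hi]: fails when target is not in A (e.g. target < A[0] already violates it before the loop), so it is not maintained in general.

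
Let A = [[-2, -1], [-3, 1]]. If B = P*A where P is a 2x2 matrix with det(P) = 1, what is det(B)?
-5

By the multiplicative property of determinants, det(B) = det(P*A) = det(P) * det(A) = det(A),
so the determinant is invariant under multiplication by any determinant-1 matrix; we just need det(A).

det(A) = (-2)(1) - (-1)(-3) = -2 - 3 = -5

Therefore det(B) = 1 * (-5) = -5.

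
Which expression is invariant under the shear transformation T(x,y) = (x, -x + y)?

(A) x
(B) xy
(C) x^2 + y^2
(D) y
A

Under the shear T(x,y) = (x, -x + y):
Substitute the transformed coordinates into each option and compare with the original:
(A) x  ->  (x) = x   [equals x: invariant]
(B) xy  ->  (x)(-x + y) = -x^2 + xy   [differs from xy: not invariant]
(C) x^2 + y^2  ->  (x)^2 + (-x + y)^2 = 2x^2 - 2xy + y^2   [differs from x^2 + y^2: not invariant]
(D) y  ->  (-x + y) = -x + y   [differs from y: not invariant]

Only option (A), x, is unchanged by the transformation.
A vertical shear moves points parallel to the y-axis, so the x-coordinate (and any function of x alone) is unchanged.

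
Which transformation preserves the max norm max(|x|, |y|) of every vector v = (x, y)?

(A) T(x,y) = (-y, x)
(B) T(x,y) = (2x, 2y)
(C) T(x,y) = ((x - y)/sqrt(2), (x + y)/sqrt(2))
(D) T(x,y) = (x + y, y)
A

A transformation preserves a norm if ||T(v)|| = ||v|| for every v; a single vector where the norm changes rules an option out.

(A) T(x,y) = (-y, x): preserves the norm -- it only permutes the coordinates and/or flips signs, which leaves max(|x|, |y|) unchanged.
(B) T(x,y) = (2x, 2y): v = (1, 0) has norm max(|1|, |0|) = 1, but T(v) = (2, 0) has norm 2 -- not preserved.
(C) T(x,y) = ((x - y)/sqrt(2), (x + y)/sqrt(2)): v = (1, 0) has norm max(|1|, |0|) = 1, but T(v) = (sqrt(2)/2, sqrt(2)/2) has norm sqrt(2)/2 -- not preserved.
(D) T(x,y) = (x + y, y): v = (1, 1) has norm max(|1|, |1|) = 1, but T(v) = (2, 1) has norm 2 -- not preserved.

Therefore the answer is (A).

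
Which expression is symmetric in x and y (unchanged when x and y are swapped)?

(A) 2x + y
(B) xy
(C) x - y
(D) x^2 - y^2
B

A symmetric expression is unchanged when the variables are permuted; here the transformation to test is the swap (x, y) -> (y, x).
Substitute the transformed coordinates into each option and compare with the original:
(A) 2x + y  ->  2(y) + (x) = x + 2y   [differs from 2x + y: not invariant]
(B) xy  ->  (y)(x) = xy   [equals xy: invariant]
(C) x - y  ->  (y) - (x) = -x + y   [differs from x - y: not invariant]
(D) x^2 - y^2  ->  (y)^2 - (x)^2 = -x^2 + y^2   [differs from x^2 - y^2: not invariant]

Only option (B), xy, is unchanged by the transformation.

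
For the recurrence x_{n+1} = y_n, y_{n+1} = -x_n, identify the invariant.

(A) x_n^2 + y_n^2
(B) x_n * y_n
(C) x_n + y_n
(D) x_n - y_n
A

For the recurrence x_{n+1} = y_n, y_{n+1} = -x_n:

x_{n+1}^2 + y_{n+1}^2 = y_n^2 + (-x_n)^2 = x_n^2 + y_n^2
The sum of squares is conserved (like energy in a harmonic oscillator).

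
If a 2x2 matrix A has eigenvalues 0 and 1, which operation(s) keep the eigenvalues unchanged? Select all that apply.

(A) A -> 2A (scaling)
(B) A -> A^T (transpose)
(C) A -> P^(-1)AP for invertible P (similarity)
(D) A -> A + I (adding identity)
B and C

Eigenvalues are preserved by:
1. Similarity transformations: A -> P^(-1)AP (same characteristic polynomial)
2. Transpose: A^T has the same eigenvalues as A

Eigenvalues are NOT preserved by:
- Adding identity: eigenvalues become 0+1, 1+1
- Scaling: eigenvalues become 0, 2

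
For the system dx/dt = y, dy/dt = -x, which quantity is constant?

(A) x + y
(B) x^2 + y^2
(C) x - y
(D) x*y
B

A first integral I satisfies dI/dt = 0 along every solution. Differentiate each option and use the equation of motion:
(A) d/dt[x + y] = y + (-x) = y - x, not identically 0
(B) d/dt[x^2 + y^2] = 2x*dx/dt + 2y*dy/dt = 2x*y + 2y*(-x) = 0
(C) d/dt[x - y] = y - (-x) = x + y, not identically 0
(D) d/dt[x*y] = (dx/dt)y + x(dy/dt) = y^2 - x^2, not identically 0

Only (B) has zero time-derivative. So x^2 + y^2 (the squared radius; trajectories are circles) is the conserved quantity.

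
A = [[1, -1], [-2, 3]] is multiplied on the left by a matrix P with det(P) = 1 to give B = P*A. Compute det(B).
1

By the multiplicative property of determinants, det(B) = det(P*A) = det(P) * det(A) = det(A),
so the determinant is invariant under multiplication by any determinant-1 matrix; we just need det(A).

det(A) = (1)(3) - (-1)(-2) = 3 - 2 = 1

Therefore det(B) = 1 * 1 = 1.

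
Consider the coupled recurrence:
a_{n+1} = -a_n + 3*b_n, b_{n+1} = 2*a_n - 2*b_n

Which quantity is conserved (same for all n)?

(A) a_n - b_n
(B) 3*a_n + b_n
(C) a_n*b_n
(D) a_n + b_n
D

Replace a_n by a_{n+1} = -a_n + 3*b_n and b_n by b_{n+1} = 2*a_n - 2*b_n in each option and simplify:
(A) a_n - b_n  ->  (-a_n + 3*b_n) - (2*a_n - 2*b_n) = -3*a_n + 5*b_n   [not conserved]
(B) 3*a_n + b_n  ->  3*(-a_n + 3*b_n) + (2*a_n - 2*b_n) = -a_n + 7*b_n   [not conserved]
(C) a_n*b_n  ->  (-a_n + 3*b_n)*(2*a_n - 2*b_n) = -2*a_n^2 + 8*a_n*b_n - 6*b_n^2   [not conserved]
(D) a_n + b_n  ->  (-a_n + 3*b_n) + (2*a_n - 2*b_n) = a_n + b_n   [conserved]

Only (D) a_n + b_n returns to itself after one step, so it is the conserved quantity.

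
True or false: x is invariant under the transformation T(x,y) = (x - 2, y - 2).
False

Substitute T(x,y) = (x - 2, y - 2) into the expression and compare with the original.

Original: x
After applying T: (x - 2) = x - 2

This differs from the original x (difference: -2), so the expression is NOT invariant.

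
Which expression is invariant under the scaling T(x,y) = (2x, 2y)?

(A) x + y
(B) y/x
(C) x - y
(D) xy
B

Under the uniform scaling T(x,y) = (2x, 2y):
Substitute the transformed coordinates into each option and compare with the original:
(A) x + y  ->  (2x) + (2y) = 2x + 2y   [differs from x + y: not invariant]
(B) y/x  ->  (2y)/(2x) = y/x   [equals y/x: invariant]
(C) x - y  ->  (2x) - (2y) = 2x - 2y   [differs from x - y: not invariant]
(D) xy  ->  (2x)(2y) = 4xy   [differs from xy: not invariant]

Only option (B), y/x, is unchanged by the transformation.
The common factor 2 cancels in a ratio of coordinates, while sums, products and sums of squares pick up factors of 2 or 4.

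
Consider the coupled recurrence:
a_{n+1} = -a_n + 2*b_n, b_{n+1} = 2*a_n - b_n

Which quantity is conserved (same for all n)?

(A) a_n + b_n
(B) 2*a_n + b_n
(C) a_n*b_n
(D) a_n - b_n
A

Replace a_n by a_{n+1} = -a_n + 2*b_n and b_n by b_{n+1} = 2*a_n - b_n in each option and simplify:
(A) a_n + b_n  ->  (-a_n + 2*b_n) + (2*a_n - b_n) = a_n + b_n   [conserved]
(B) 2*a_n + b_n  ->  2*(-a_n + 2*b_n) + (2*a_n - b_n) = 3*b_n   [not conserved]
(C) a_n*b_n  ->  (-a_n + 2*b_n)*(2*a_n - b_n) = -2*a_n^2 + 5*a_n*b_n - 2*b_n^2   [not conserved]
(D) a_n - b_n  ->  (-a_n + 2*b_n) - (2*a_n - b_n) = -3*a_n + 3*b_n   [not conserved]

Only (A) a_n + b_n returns to itself after one step, so it is the conserved quantity.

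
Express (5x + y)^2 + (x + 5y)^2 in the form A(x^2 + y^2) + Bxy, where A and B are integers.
26(x^2 + y^2) + 20xy

Expanding: (5x + y)^2 = 25x^2 + 10xy + y^2
(x + 5y)^2 = x^2 + 10xy + 25y^2
Sum = (25+1)(x^2+y^2) + 20xy = 26(x^2 + y^2) + 20xy
This is symmetric in x and y.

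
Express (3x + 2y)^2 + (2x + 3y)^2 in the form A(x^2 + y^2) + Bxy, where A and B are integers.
13(x^2 + y^2) + 24xy

Expanding: (3x + 2y)^2 = 9x^2 + 12xy + 4y^2
(2x + 3y)^2 = 4x^2 + 12xy + 9y^2
Sum = (9+4)(x^2+y^2) + 24xy = 13(x^2 + y^2) + 24xy
This is symmetric in x and y.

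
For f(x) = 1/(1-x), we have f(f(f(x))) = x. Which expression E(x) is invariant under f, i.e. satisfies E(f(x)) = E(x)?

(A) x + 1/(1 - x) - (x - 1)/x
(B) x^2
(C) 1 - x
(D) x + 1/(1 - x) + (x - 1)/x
D

Replace x by f(x) = 1/(1 - x) in each option and simplify. As a quick numerical cross-check, also compare E(4) with E(f(4)) = E(-1/3).

(A) x + 1/(1 - x) - (x - 1)/x  ->  (1/(1 - x)) + 1/(1 - (1/(1 - x))) - ((1/(1 - x)) - 1)/(1/(1 - x)) = (x^2(1 - x) - x + (x - 1)^2)/(x(x - 1)); check: E(4) = 35/12 but E(-1/3) = -43/12.   [not invariant]
(B) x^2  ->  (1/(1 - x))^2 = (x - 1)^(-2); check: E(4) = 16 but E(-1/3) = 1/9.   [not invariant]
(C) 1 - x  ->  1 - (1/(1 - x)) = x/(x - 1); check: E(4) = -3 but E(-1/3) = 4/3.   [not invariant]
(D) x + 1/(1 - x) + (x - 1)/x  ->  (1/(1 - x)) + 1/(1 - (1/(1 - x))) + ((1/(1 - x)) - 1)/(1/(1 - x)), which simplifies back to x + 1/(1 - x) + (x - 1)/x; check: E(4) = 53/12, E(-1/3) = 53/12.   [invariant]

Only (D) is unchanged. Indeed f(f(x)) = 1/(1 - 1/(1-x)) = (1-x)/(-x) = (x-1)/x, so E(x) = x + f(x) + f(f(x)) is the sum over the whole 3-cycle; applying f just permutes the three terms cyclically (x -> f(x) -> f(f(x)) -> x), leaving the sum unchanged.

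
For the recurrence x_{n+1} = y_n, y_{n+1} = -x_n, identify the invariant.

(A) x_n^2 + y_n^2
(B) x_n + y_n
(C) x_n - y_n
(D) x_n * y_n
A

For the recurrence x_{n+1} = y_n, y_{n+1} = -x_n:

x_{n+1}^2 + y_{n+1}^2 = y_n^2 + (-x_n)^2 = x_n^2 + y_n^2
The sum of squares is conserved (like energy in a harmonic oscillator).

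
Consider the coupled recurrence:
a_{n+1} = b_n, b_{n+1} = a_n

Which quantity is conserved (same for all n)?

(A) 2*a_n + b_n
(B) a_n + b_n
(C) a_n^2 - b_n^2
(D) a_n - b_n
B

Replace a_n by a_{n+1} = b_n and b_n by b_{n+1} = a_n in each option and simplify:
(A) 2*a_n + b_n  ->  2*(b_n) + (a_n) = a_n + 2*b_n   [not conserved]
(B) a_n + b_n  ->  (b_n) + (a_n) = a_n + b_n   [conserved]
(C) a_n^2 - b_n^2  ->  (b_n)^2 - (a_n)^2 = -a_n^2 + b_n^2   [not conserved]
(D) a_n - b_n  ->  (b_n) - (a_n) = -a_n + b_n   [not conserved]

Only (B) a_n + b_n returns to itself after one step, so it is the conserved quantity.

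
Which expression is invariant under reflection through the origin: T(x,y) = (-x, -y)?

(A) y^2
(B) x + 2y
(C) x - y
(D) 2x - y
A

The map is reflection through the origin: T(x,y) = (-x, -y).
Substitute the transformed coordinates into each option and compare with the original:
(A) y^2  ->  (-y)^2 = y^2   [equals y^2: invariant]
(B) x + 2y  ->  (-x) + 2(-y) = -x - 2y   [differs from x + 2y: not invariant]
(C) x - y  ->  (-x) - (-y) = -x + y   [differs from x - y: not invariant]
(D) 2x - y  ->  2(-x) - (-y) = -2x + y   [differs from 2x - y: not invariant]

Only option (A), y^2, is unchanged by the transformation.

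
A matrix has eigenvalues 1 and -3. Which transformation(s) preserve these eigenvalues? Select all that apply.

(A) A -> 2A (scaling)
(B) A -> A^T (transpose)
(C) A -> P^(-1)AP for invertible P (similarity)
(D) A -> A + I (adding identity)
B and C

Eigenvalues are preserved by:
1. Similarity transformations: A -> P^(-1)AP (same characteristic polynomial)
2. Transpose: A^T has the same eigenvalues as A

Eigenvalues are NOT preserved by:
- Adding identity: eigenvalues become 1+1, -3+1
- Scaling: eigenvalues become 2, -6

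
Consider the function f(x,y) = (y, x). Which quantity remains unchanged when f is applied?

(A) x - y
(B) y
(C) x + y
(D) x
C

For f(x,y) = (y, x):
After applying f: x' = y, y' = x. So x' + y' = y + x = x + y.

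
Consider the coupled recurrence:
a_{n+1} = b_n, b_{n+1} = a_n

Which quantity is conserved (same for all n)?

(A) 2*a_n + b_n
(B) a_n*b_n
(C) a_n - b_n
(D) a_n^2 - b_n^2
B

Replace a_n by a_{n+1} = b_n and b_n by b_{n+1} = a_n in each option and simplify:
(A) 2*a_n + b_n  ->  2*(b_n) + (a_n) = a_n + 2*b_n   [not conserved]
(B) a_n*b_n  ->  (b_n)*(a_n) = a_n*b_n   [conserved]
(C) a_n - b_n  ->  (b_n) - (a_n) = -a_n + b_n   [not conserved]
(D) a_n^2 - b_n^2  ->  (b_n)^2 - (a_n)^2 = -a_n^2 + b_n^2   [not conserved]

Only (B) a_n*b_n returns to itself after one step, so it is the conserved quantity.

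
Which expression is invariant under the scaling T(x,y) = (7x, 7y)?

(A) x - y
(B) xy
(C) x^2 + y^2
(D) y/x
D

Under the uniform scaling T(x,y) = (7x, 7y):
Substitute the transformed coordinates into each option and compare with the original:
(A) x - y  ->  (7x) - (7y) = 7x - 7y   [differs from x - y: not invariant]
(B) xy  ->  (7x)(7y) = 49xy   [differs from xy: not invariant]
(C) x^2 + y^2  ->  (7x)^2 + (7y)^2 = 49x^2 + 49y^2   [differs from x^2 + y^2: not invariant]
(D) y/x  ->  (7y)/(7x) = y/x   [equals y/x: invariant]

Only option (D), y/x, is unchanged by the transformation.
The common factor 7 cancels in a ratio of coordinates, while sums, products and sums of squares pick up factors of 7 or 49.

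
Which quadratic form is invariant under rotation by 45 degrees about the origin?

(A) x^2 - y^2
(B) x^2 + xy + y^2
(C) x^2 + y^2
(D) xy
C

Rotation by 45 degrees sends (x, y) to (sqrt(2)x/2 - sqrt(2)y/2, sqrt(2)x/2 + sqrt(2)y/2).
Substitute the transformed coordinates into each option and compare with the original:
(A) x^2 - y^2  ->  (sqrt(2)x/2 - sqrt(2)y/2)^2 - (sqrt(2)x/2 + sqrt(2)y/2)^2 = -2xy   [differs from x^2 - y^2: not invariant]
(B) x^2 + xy + y^2  ->  (sqrt(2)x/2 - sqrt(2)y/2)^2 + (sqrt(2)x/2 - sqrt(2)y/2)(sqrt(2)x/2 + sqrt(2)y/2) + (sqrt(2)x/2 + sqrt(2)y/2)^2 = 3x^2/2 + y^2/2   [differs from x^2 + xy + y^2: not invariant]
(C) x^2 + y^2  ->  (sqrt(2)x/2 - sqrt(2)y/2)^2 + (sqrt(2)x/2 + sqrt(2)y/2)^2 = x^2 + y^2   [equals x^2 + y^2: invariant]
(D) xy  ->  (sqrt(2)x/2 - sqrt(2)y/2)(sqrt(2)x/2 + sqrt(2)y/2) = x^2/2 - y^2/2   [differs from xy: not invariant]

Only option (C), x^2 + y^2, is unchanged by the transformation.
x^2 + y^2 is the squared distance from the origin, which rotations preserve.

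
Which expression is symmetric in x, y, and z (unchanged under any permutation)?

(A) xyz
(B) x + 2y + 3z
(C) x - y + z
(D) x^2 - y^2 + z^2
A

A symmetric expression is unchanged when the variables are permuted; here the transformation to test is the swap (x, y) -> (y, x).
A symmetric expression must survive every permutation; the single swap x <-> y already eliminates the distractors, and the keyed expression is also unchanged by x <-> z and y <-> z (each variable enters it in exactly the same way).
Substitute the transformed coordinates into each option and compare with the original:
(A) xyz  ->  (y)(x)z = xyz   [equals xyz: invariant]
(B) x + 2y + 3z  ->  (y) + 2(x) + 3z = 2x + y + 3z   [differs from x + 2y + 3z: not invariant]
(C) x - y + z  ->  (y) - (x) + z = -x + y + z   [differs from x - y + z: not invariant]
(D) x^2 - y^2 + z^2  ->  (y)^2 - (x)^2 + z^2 = -x^2 + y^2 + z^2   [differs from x^2 - y^2 + z^2: not invariant]

Only option (A), xyz, is unchanged by the transformation.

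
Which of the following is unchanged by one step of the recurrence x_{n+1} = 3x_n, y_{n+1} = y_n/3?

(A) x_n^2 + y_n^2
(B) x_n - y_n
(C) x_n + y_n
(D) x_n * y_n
D

For the recurrence x_{n+1} = 3x_n, y_{n+1} = y_n/3:

x_{n+1} * y_{n+1} = (3x_n) * (y_n/3) = x_n * y_n
The product is conserved.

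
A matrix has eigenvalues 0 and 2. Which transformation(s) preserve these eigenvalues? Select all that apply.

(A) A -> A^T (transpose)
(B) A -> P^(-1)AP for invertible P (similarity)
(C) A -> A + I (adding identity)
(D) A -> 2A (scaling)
A and B

Eigenvalues are preserved by:
1. Similarity transformations: A -> P^(-1)AP (same characteristic polynomial)
2. Transpose: A^T has the same eigenvalues as A

Eigenvalues are NOT preserved by:
- Adding identity: eigenvalues become 0+1, 2+1
- Scaling: eigenvalues become 0, 4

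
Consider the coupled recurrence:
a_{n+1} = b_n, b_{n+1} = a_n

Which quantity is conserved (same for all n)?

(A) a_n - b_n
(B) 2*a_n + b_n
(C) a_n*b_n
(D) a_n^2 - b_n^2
C

Replace a_n by a_{n+1} = b_n and b_n by b_{n+1} = a_n in each option and simplify:
(A) a_n - b_n  ->  (b_n) - (a_n) = -a_n + b_n   [not conserved]
(B) 2*a_n + b_n  ->  2*(b_n) + (a_n) = a_n + 2*b_n   [not conserved]
(C) a_n*b_n  ->  (b_n)*(a_n) = a_n*b_n   [conserved]
(D) a_n^2 - b_n^2  ->  (b_n)^2 - (a_n)^2 = -a_n^2 + b_n^2   [not conserved]

Only (C) a_n*b_n returns to itself after one step, so it is the conserved quantity.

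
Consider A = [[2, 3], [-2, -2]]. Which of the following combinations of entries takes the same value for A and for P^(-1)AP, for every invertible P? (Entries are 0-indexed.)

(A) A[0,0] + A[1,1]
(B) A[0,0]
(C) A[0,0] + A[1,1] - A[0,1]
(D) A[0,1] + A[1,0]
A

A[0,0] + A[1,1] is the trace of A. By the cyclic property of the trace, tr(P^(-1)AP) = tr(APP^(-1)) = tr(A), so it is the same for every matrix similar to A.

The other combinations are not similarity invariants. For example, take P = [[1, -1], [0, 1]] (det P = 1), so P^(-1) = [[1, 1], [0, 1]] and
B = P^(-1)AP = [[0, 1], [-2, 0]].
Evaluating each option on A and on B:
(A) A[0,0] + A[1,1]: 0 for A, 0 for B -> unchanged
(B) A[0,0]: 2 for A, 0 for B -> changes
(C) A[0,0] + A[1,1] - A[0,1]: -3 for A, -1 for B -> changes
(D) A[0,1] + A[1,0]: 1 for A, -1 for B -> changes

Only (A) A[0,0] + A[1,1] = 0 survives (and it does so for every P, not just this one), so it is the invariant.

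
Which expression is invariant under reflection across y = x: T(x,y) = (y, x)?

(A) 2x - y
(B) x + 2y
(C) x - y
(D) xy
D

The map is reflection across y = x: T(x,y) = (y, x).
Substitute the transformed coordinates into each option and compare with the original:
(A) 2x - y  ->  2(y) - (x) = -x + 2y   [differs from 2x - y: not invariant]
(B) x + 2y  ->  (y) + 2(x) = 2x + y   [differs from x + 2y: not invariant]
(C) x - y  ->  (y) - (x) = -x + y   [differs from x - y: not invariant]
(D) xy  ->  (y)(x) = xy   [equals xy: invariant]

Only option (D), xy, is unchanged by the transformation.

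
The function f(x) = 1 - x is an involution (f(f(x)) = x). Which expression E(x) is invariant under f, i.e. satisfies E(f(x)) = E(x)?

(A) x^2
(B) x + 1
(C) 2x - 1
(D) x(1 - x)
D

Replace x by f(x) = 1 - x in each option and simplify. As a quick numerical cross-check, also compare E(3) with E(f(3)) = E(-2).

(A) x^2  ->  (1 - x)^2 = (x - 1)^2; check: E(3) = 9 but E(-2) = 4.   [not invariant]
(B) x + 1  ->  (1 - x) + 1 = 2 - x; check: E(3) = 4 but E(-2) = -1.   [not invariant]
(C) 2x - 1  ->  2(1 - x) - 1 = 1 - 2x; check: E(3) = 5 but E(-2) = -5.   [not invariant]
(D) x(1 - x)  ->  (1 - x)(1 - (1 - x)), which simplifies back to x(1 - x); check: E(3) = -6, E(-2) = -6.   [invariant]

Only (D) is unchanged. E is symmetric under swapping x with f(x) = 1 - x, which is exactly what an involution does.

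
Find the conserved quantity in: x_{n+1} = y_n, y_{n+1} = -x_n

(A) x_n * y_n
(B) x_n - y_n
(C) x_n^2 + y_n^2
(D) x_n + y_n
C

For the recurrence x_{n+1} = y_n, y_{n+1} = -x_n:

x_{n+1}^2 + y_{n+1}^2 = y_n^2 + (-x_n)^2 = x_n^2 + y_n^2
The sum of squares is conserved (like energy in a harmonic oscillator).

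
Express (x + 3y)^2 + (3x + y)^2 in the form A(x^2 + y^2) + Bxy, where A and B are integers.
10(x^2 + y^2) + 12xy

Expanding: (x + 3y)^2 = x^2 + 6xy + 9y^2
(3x + y)^2 = 9x^2 + 6xy + y^2
Sum = (1+9)(x^2+y^2) + 12xy = 10(x^2 + y^2) + 12xy
This is symmetric in x and y.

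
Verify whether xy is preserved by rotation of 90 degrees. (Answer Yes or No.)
No

Applying rotation by 90 degrees: x' = x*cos(90 degrees) - y*sin(90 degrees) = -y, y' = x*sin(90 degrees) + y*cos(90 degrees) = x

Substituting into xy:
(-y)(x)
= -xy

This differs from the original expression xy, so it is NOT invariant.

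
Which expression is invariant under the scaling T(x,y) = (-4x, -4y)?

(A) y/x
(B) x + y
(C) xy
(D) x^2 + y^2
A

Under the uniform scaling T(x,y) = (-4x, -4y):
Substitute the transformed coordinates into each option and compare with the original:
(A) y/x  ->  (-4y)/(-4x) = y/x   [equals y/x: invariant]
(B) x + y  ->  (-4x) + (-4y) = -4x - 4y   [differs from x + y: not invariant]
(C) xy  ->  (-4x)(-4y) = 16xy   [differs from xy: not invariant]
(D) x^2 + y^2  ->  (-4x)^2 + (-4y)^2 = 16x^2 + 16y^2   [differs from x^2 + y^2: not invariant]

Only option (A), y/x, is unchanged by the transformation.
The common factor -4 cancels in a ratio of coordinates, while sums, products and sums of squares pick up factors of -4 or 16.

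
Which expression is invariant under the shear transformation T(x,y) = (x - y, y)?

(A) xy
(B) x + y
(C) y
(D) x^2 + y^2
C

Under the shear T(x,y) = (x - y, y):
Substitute the transformed coordinates into each option and compare with the original:
(A) xy  ->  (x - y)(y) = xy - y^2   [differs from xy: not invariant]
(B) x + y  ->  (x - y) + (y) = x   [differs from x + y: not invariant]
(C) y  ->  (y) = y   [equals y: invariant]
(D) x^2 + y^2  ->  (x - y)^2 + (y)^2 = x^2 - 2xy + 2y^2   [differs from x^2 + y^2: not invariant]

Only option (C), y, is unchanged by the transformation.
A horizontal shear moves points parallel to the x-axis, so the y-coordinate (and any function of y alone) is unchanged.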